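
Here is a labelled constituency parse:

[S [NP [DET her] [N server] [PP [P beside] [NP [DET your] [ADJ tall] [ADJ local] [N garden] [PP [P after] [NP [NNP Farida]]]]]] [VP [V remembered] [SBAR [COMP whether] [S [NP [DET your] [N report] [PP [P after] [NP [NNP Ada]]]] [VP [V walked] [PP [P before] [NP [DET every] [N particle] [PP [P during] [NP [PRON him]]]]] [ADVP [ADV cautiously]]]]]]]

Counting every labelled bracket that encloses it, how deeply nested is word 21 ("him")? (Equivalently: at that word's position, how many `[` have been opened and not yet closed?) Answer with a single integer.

10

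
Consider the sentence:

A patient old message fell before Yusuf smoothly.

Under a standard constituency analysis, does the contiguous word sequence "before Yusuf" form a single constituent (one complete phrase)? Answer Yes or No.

Yes

The sequence corresponds to a single PP node — the prepositional phrase "before Yusuf".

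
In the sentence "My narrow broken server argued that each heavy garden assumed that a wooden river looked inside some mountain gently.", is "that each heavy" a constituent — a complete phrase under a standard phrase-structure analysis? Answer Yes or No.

No

The sequence begins inside the complementizer "that" and ends inside the clause "each heavy garden assumed that a wooden river looked inside some mountain gently"; it crosses a phrase boundary, so no single node in the tree spans exactly those words.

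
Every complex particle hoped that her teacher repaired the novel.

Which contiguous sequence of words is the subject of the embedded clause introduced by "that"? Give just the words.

In the embedded clause introduced by "that" the verb is "repaired"; the NP preceding it, "her teacher", is the subject.

her teacher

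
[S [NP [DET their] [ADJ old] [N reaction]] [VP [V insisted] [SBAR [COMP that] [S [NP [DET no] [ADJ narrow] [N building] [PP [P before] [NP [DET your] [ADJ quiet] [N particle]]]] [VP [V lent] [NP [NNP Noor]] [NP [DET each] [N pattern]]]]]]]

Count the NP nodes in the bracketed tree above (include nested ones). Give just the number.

Listing each NP by its span: [NP their old reaction]; [NP no narrow building before your quiet particle]; [NP your quiet particle]; [NP Noor]; [NP each pattern] — that makes 5.

5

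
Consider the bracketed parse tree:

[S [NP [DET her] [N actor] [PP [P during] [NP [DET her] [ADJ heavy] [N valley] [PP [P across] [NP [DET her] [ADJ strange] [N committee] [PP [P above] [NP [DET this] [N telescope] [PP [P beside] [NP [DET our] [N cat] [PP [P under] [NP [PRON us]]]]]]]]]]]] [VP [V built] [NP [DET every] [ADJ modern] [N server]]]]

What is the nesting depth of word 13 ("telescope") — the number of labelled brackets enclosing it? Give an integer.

Path from the root down to the word: S → NP → PP → NP → PP → NP → PP → NP → N. That is 9 enclosing brackets.

9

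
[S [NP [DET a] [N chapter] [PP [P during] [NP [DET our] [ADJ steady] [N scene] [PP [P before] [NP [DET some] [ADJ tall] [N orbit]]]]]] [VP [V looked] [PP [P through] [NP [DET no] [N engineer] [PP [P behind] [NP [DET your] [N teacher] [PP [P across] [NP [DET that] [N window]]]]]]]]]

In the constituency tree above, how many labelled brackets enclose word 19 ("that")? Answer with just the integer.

9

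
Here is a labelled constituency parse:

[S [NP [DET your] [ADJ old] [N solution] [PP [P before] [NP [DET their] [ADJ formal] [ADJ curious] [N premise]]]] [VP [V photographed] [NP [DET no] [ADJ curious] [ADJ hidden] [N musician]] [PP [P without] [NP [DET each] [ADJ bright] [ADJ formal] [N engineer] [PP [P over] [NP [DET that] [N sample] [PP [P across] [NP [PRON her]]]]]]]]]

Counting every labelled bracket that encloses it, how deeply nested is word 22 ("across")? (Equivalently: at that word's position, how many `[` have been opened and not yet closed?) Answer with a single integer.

8

Path from the root down to the word: S → VP → PP → NP → PP → NP → PP → P. That is 8 enclosing brackets.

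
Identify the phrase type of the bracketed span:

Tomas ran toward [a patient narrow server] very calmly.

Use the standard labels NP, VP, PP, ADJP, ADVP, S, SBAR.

"server" is the head of the bracketed span, so the span is a noun phrase: NP.

NP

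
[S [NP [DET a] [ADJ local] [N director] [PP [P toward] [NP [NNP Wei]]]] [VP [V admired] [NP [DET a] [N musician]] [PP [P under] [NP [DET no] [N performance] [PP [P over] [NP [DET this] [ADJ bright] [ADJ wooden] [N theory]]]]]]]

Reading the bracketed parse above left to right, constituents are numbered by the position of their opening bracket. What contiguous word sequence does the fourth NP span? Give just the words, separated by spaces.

no performance over this bright wooden theory

Opening `[NP` markers occur at word positions 1, 5, 7, 10, 13; the fourth of these opens the constituent [NP no performance over this bright wooden theory].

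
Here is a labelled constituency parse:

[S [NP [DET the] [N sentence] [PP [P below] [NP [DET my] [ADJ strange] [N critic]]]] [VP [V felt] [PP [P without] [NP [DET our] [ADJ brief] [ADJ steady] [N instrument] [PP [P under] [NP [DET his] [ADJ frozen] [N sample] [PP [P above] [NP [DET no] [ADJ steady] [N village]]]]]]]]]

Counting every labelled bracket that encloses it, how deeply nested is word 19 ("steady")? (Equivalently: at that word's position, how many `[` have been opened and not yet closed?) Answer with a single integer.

9

The word sits inside ADJ, which is inside NP, inside PP, inside NP, inside PP, inside NP, inside PP, inside VP, inside S — 9 brackets in all.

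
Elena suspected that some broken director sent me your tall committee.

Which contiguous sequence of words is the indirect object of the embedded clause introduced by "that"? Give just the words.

me

"sent" heads the VP of the embedded clause introduced by "that", and "me" is its indirect object.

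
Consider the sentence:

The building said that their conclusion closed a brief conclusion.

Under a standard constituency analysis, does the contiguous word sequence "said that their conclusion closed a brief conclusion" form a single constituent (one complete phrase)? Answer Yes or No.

Yes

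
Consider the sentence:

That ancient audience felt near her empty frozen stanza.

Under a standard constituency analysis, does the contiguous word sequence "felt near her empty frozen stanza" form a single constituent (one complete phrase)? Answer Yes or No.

These words form the whole verb phrase headed by "felt", so yes — one constituent.

Yes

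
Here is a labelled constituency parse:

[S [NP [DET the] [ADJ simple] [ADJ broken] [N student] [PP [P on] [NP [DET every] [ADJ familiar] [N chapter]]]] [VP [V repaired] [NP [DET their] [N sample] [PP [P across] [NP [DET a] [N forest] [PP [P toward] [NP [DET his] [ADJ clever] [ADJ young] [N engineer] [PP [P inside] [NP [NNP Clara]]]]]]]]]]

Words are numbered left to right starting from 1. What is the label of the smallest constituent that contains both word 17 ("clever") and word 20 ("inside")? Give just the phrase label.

Both words fall inside [NP his clever young engineer inside Clara] (words 16–21), and no smaller constituent contains them both. Label: NP.

NP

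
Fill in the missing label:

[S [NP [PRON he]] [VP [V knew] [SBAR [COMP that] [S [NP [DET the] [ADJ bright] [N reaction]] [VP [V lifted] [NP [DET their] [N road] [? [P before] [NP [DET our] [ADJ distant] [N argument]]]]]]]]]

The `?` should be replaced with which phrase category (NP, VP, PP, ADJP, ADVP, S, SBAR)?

The `?` node immediately contains: P 'before', NP. That is the internal structure of a prepositional phrase, so the label is PP.

PP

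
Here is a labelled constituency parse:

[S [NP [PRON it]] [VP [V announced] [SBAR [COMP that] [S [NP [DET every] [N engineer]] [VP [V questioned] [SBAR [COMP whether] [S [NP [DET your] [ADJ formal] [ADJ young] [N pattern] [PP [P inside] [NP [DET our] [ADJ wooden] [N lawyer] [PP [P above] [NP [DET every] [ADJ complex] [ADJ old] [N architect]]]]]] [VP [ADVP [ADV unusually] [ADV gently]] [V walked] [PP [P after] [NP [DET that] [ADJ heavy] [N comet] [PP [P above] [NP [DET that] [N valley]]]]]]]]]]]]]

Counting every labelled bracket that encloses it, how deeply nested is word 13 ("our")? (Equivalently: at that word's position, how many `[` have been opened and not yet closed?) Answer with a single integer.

11

Counting open brackets not yet closed at "our": [S [VP [SBAR [S [VP [SBAR [S [NP [PP [NP [DET = 11.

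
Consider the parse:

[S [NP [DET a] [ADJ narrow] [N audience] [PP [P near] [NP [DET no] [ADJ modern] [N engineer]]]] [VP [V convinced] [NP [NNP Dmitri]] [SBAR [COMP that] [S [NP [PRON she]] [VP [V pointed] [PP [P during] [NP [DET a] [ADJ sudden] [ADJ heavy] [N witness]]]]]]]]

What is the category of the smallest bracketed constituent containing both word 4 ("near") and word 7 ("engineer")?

Word 4 lies under S → NP → PP → P; word 7 lies under S → NP → PP → NP → N. The lowest shared node is the PP.

PP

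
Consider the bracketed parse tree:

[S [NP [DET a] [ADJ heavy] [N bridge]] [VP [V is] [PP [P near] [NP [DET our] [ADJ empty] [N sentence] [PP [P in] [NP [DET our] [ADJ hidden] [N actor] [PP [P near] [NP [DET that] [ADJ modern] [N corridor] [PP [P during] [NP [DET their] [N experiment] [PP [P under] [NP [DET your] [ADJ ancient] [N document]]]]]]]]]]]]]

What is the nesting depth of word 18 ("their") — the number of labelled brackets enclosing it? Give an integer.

11

Counting open brackets not yet closed at "their": [S [VP [PP [NP [PP [NP [PP [NP [PP [NP [DET = 11.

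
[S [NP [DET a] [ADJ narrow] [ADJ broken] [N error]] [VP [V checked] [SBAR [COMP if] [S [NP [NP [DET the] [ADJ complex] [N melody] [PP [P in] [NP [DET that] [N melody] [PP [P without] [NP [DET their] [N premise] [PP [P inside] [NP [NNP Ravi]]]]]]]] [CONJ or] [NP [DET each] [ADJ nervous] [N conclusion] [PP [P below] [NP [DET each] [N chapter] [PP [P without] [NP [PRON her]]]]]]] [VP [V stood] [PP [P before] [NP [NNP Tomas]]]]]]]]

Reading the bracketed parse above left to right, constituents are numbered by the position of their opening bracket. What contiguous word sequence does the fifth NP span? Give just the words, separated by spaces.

In left-to-right order the NP constituents are "a narrow broken error"; "the complex melody in that melody without their premise inside Ravi or each nervous conclusion below each chapter without her"; "the complex melody in that melody without their premise inside Ravi"; "that melody without their premise inside Ravi"; "their premise inside Ravi"; "Ravi"; "each nervous conclusion below each chapter without her"; "each chapter without her"; "her"; "Tomas". Number 5 is "their premise inside Ravi".

their premise inside Ravi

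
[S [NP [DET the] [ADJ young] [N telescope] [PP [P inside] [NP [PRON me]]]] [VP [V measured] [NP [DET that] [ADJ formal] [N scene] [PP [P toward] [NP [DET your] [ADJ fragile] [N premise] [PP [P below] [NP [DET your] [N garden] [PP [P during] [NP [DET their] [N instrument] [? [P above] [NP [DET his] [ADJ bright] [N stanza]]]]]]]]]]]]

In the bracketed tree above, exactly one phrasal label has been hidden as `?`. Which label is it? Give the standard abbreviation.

PP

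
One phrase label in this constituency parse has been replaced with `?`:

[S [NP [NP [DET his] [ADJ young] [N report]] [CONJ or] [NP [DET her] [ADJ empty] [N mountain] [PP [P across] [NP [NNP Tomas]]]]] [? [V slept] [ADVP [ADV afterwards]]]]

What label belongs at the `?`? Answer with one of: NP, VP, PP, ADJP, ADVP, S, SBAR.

A constituent whose immediate children are V 'slept', ADVP is a verb phrase: VP.

VP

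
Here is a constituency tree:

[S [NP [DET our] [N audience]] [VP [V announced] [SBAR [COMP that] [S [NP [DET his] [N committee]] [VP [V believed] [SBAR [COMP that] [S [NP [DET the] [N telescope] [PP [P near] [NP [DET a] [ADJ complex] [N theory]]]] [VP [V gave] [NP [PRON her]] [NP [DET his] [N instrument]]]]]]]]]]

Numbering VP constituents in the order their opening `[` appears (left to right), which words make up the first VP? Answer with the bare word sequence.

announced that his committee believed that the telescope near a complex theory gave her his instrument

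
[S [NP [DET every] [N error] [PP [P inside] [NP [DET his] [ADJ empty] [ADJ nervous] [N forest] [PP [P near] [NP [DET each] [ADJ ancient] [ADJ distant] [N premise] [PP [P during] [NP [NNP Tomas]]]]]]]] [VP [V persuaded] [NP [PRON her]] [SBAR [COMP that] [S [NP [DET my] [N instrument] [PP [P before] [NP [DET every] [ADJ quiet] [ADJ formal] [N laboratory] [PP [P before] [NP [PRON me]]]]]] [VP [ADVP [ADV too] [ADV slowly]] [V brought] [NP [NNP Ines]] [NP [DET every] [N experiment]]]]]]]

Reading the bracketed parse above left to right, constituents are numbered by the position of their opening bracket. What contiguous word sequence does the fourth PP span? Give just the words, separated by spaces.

before every quiet formal laboratory before me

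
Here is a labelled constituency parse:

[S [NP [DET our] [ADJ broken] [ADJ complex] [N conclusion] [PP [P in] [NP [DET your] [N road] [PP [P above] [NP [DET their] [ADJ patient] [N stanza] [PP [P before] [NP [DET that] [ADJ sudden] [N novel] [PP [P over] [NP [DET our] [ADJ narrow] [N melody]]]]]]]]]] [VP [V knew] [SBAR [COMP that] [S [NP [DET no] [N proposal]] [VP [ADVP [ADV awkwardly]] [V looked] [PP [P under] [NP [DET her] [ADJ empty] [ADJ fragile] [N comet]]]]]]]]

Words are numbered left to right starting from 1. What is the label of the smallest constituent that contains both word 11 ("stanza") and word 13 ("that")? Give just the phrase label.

NP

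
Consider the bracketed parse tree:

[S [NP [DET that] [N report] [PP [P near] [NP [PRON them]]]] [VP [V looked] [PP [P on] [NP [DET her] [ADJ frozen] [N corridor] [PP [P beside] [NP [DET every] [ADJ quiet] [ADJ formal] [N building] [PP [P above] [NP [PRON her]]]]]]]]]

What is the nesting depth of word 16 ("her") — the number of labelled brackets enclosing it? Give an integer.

The word sits inside PRON, which is inside NP, inside PP, inside NP, inside PP, inside NP, inside PP, inside VP, inside S — 9 brackets in all.

9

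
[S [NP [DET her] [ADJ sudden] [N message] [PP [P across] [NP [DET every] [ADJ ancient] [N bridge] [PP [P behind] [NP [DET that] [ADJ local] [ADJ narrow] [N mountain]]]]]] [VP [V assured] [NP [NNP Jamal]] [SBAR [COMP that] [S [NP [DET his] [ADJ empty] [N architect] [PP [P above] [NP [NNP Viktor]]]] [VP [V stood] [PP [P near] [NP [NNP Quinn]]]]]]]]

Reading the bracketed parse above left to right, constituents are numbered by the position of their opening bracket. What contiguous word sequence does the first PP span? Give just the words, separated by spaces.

The PP opening brackets appear, in order, over: "across every ancient bridge behind that local narrow mountain"; "behind that local narrow mountain"; "above Viktor"; "near Quinn". The first one spans "across every ancient bridge behind that local narrow mountain".

across every ancient bridge behind that local narrow mountain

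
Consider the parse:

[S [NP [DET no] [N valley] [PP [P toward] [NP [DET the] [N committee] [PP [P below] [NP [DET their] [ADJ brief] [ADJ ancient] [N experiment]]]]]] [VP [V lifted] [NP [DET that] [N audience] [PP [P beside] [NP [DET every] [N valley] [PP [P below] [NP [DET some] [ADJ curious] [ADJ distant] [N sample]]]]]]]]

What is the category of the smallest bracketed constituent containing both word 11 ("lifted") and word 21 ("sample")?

VP

The smallest bracket enclosing both words is [VP lifted that audience beside every valley below some curious distant sample], so the label is VP.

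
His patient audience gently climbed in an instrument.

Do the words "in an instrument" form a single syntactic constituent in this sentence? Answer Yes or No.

Yes

The sequence corresponds to a single PP node — the prepositional phrase "in an instrument".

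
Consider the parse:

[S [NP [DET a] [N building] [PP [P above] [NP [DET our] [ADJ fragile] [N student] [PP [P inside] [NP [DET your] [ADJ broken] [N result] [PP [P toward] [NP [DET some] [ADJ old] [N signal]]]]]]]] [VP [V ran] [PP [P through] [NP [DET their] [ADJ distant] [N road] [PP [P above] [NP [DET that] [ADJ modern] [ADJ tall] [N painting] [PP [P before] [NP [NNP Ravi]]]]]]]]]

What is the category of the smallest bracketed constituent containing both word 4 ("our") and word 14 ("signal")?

NP

The smallest bracket enclosing both words is [NP our fragile student inside your broken result toward some old signal], so the label is NP.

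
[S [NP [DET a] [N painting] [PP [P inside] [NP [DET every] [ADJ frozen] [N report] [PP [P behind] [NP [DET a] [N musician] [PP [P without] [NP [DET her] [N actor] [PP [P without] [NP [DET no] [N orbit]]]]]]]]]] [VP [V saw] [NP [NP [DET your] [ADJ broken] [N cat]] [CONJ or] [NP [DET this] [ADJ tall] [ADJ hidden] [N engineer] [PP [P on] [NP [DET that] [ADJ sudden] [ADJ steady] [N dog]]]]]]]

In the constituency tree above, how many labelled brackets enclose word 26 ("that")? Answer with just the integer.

The word sits inside DET, which is inside NP, inside PP, inside NP, inside NP, inside VP, inside S — 7 brackets in all.

7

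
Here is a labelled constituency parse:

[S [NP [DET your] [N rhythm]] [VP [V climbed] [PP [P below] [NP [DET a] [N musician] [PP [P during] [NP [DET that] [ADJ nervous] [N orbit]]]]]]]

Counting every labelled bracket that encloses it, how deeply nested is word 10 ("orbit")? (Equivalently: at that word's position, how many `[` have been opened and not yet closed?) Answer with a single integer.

7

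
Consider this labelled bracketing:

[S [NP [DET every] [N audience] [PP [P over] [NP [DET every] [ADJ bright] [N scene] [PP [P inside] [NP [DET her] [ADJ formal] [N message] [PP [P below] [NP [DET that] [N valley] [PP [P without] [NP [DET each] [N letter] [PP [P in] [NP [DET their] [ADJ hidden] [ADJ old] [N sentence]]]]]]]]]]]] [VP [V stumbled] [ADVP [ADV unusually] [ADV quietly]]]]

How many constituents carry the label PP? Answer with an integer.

Scanning left to right, an opening `[PP` appears at word positions 3, 7, 11, 14, 17 — 5 in total.

5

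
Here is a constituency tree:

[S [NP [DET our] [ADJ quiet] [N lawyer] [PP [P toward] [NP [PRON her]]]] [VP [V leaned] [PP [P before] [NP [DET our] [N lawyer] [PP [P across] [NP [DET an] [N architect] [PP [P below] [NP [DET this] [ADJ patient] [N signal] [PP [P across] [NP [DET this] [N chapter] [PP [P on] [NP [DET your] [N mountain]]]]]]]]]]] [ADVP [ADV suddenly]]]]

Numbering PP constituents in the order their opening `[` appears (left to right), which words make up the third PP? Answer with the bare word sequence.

The PP opening brackets appear, in order, over: "toward her"; "before our lawyer across an architect below this patient signal across this chapter on your mountain"; "across an architect below this patient signal across this chapter on your mountain"; "below this patient signal across this chapter on your mountain"; "across this chapter on your mountain"; "on your mountain". The third one spans "across an architect below this patient signal across this chapter on your mountain".

across an architect below this patient signal across this chapter on your mountain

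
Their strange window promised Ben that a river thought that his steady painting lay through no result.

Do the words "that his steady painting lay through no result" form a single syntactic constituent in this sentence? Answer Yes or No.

Yes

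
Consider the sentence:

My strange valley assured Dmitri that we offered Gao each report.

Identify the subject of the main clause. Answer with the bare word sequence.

my strange valley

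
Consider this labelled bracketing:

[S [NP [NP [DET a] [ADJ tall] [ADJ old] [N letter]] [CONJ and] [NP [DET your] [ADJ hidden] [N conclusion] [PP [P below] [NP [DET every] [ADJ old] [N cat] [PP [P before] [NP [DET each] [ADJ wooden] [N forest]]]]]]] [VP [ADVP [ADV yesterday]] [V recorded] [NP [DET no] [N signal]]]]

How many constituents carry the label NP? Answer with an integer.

6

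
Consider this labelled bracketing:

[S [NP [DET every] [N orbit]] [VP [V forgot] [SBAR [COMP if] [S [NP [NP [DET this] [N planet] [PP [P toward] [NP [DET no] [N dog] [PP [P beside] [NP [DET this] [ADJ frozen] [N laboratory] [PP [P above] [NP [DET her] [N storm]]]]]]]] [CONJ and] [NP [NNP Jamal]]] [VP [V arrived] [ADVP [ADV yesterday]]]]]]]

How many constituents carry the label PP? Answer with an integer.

3

The PP constituents are: [PP toward no dog beside this frozen laboratory above her storm]; [PP beside this frozen laboratory above her storm]; [PP above her storm]. Total: 3.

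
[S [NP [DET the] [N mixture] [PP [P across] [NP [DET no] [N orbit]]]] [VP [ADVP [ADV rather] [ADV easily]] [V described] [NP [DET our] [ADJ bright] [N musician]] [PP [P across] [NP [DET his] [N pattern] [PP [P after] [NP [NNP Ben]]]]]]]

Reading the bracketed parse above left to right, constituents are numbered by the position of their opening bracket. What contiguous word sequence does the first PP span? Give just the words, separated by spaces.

across no orbit

The PP opening brackets appear, in order, over: "across no orbit"; "across his pattern after Ben"; "after Ben". The first one spans "across no orbit".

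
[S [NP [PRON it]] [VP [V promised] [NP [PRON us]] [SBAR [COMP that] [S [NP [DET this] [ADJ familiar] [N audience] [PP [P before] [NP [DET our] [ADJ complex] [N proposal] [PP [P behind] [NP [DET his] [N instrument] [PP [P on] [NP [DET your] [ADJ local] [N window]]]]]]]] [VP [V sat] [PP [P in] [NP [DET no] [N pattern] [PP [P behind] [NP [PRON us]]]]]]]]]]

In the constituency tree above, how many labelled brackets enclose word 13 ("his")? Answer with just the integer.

10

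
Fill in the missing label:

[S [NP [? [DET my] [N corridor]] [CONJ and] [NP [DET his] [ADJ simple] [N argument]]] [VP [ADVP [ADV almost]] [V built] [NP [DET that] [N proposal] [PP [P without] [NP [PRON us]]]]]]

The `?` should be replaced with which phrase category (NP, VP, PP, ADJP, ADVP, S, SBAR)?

The `?` node immediately contains: DET 'my', N 'corridor'. That is the internal structure of a noun phrase, so the label is NP.

NP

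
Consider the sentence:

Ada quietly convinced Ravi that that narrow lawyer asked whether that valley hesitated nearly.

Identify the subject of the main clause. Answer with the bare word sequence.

Ada

In the main clause the verb is "convinced"; the NP preceding it, "Ada", is the subject.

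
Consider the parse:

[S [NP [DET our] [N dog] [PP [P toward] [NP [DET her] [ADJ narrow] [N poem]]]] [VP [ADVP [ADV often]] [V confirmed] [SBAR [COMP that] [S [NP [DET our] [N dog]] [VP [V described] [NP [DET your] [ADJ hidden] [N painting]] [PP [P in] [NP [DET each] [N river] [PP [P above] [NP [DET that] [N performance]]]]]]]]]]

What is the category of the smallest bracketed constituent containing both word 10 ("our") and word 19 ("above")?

S

Both words fall inside [S our dog described your hidden painting in each river above that performance] (words 10–21), and no smaller constituent contains them both. Label: S.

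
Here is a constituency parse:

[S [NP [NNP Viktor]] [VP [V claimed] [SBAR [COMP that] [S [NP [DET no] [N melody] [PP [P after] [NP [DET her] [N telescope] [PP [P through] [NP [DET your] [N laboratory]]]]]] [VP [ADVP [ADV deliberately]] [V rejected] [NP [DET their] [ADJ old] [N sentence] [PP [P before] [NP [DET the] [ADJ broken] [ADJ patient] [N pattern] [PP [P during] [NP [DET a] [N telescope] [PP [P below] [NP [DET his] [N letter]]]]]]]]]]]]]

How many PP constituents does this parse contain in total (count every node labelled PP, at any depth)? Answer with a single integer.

The PP constituents are: [PP after her telescope through your laboratory]; [PP through your laboratory]; [PP before the broken patient pattern during a telescope below his letter]; [PP during a telescope below his letter]; [PP below his letter]. Total: 5.

5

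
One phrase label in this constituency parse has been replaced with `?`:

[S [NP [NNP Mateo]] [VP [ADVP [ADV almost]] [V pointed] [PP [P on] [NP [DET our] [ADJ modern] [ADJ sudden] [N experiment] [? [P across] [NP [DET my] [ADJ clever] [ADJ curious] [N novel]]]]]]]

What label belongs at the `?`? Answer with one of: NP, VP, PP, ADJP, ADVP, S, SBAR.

PP

A constituent whose immediate children are P 'across', NP is a prepositional phrase: PP.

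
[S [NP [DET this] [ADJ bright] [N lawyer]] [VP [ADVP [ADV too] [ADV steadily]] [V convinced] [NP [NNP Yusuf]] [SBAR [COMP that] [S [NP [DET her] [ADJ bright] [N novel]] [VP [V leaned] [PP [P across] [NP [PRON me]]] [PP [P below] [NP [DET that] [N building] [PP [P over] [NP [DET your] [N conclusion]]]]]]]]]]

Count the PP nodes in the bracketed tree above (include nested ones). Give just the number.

3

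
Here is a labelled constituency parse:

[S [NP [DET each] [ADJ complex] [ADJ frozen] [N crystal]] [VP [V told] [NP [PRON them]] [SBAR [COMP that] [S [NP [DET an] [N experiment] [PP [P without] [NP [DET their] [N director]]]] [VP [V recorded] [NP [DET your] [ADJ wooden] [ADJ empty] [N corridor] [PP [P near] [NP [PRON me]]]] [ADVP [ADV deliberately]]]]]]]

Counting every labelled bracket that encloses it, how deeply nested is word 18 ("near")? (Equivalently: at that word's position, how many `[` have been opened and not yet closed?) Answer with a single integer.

The word sits inside P, which is inside PP, inside NP, inside VP, inside S, inside SBAR, inside VP, inside S — 8 brackets in all.

8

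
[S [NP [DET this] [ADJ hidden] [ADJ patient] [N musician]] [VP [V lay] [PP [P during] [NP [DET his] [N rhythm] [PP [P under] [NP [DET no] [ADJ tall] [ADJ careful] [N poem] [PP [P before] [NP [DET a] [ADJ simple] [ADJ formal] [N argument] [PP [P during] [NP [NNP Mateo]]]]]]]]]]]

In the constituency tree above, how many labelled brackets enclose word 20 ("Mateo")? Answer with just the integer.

Path from the root down to the word: S → VP → PP → NP → PP → NP → PP → NP → PP → NP → NNP. That is 11 enclosing brackets.

11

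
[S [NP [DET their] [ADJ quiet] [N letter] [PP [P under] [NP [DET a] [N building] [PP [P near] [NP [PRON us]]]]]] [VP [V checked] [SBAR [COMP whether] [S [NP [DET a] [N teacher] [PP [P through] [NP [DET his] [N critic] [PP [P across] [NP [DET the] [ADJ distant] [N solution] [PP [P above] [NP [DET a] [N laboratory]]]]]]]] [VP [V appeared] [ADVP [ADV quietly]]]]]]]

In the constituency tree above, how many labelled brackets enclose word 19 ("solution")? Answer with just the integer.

10

The word sits inside N, which is inside NP, inside PP, inside NP, inside PP, inside NP, inside S, inside SBAR, inside VP, inside S — 10 brackets in all.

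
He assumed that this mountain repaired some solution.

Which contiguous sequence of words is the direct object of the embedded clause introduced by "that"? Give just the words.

"repaired" heads the VP of the embedded clause introduced by "that", and "some solution" is its direct object.

some solution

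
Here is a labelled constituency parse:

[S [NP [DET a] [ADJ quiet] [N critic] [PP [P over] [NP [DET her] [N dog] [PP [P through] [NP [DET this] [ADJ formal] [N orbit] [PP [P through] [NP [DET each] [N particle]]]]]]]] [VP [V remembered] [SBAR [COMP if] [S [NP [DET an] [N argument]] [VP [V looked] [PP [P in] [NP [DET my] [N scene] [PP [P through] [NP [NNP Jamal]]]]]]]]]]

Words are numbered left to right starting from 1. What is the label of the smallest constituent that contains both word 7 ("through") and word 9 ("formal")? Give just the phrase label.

Word 7 lies under S → NP → PP → NP → PP → P; word 9 lies under S → NP → PP → NP → PP → NP → ADJ. The lowest shared node is the PP.

PP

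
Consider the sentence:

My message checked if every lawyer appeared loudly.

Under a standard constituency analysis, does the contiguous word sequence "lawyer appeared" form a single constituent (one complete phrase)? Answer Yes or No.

No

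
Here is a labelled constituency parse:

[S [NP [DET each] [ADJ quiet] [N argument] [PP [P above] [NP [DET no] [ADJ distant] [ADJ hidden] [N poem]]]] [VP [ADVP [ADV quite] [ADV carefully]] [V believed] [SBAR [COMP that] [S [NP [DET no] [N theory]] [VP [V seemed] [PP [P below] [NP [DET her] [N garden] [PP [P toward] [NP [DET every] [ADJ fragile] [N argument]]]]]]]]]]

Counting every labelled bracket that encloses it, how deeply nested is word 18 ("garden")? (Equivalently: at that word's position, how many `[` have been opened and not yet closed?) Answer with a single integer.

Counting open brackets not yet closed at "garden": [S [VP [SBAR [S [VP [PP [NP [N = 8.

8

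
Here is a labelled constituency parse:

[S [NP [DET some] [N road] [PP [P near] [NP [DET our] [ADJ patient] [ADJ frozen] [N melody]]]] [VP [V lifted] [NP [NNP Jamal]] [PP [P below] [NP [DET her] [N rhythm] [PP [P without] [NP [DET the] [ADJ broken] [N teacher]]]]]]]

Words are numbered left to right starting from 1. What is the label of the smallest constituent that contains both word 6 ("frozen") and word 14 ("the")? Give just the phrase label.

S

Both words fall inside [S some road near our patient frozen melody lifted Jamal below her rhythm without the broken teacher] (words 1–16), and no smaller constituent contains them both. Label: S.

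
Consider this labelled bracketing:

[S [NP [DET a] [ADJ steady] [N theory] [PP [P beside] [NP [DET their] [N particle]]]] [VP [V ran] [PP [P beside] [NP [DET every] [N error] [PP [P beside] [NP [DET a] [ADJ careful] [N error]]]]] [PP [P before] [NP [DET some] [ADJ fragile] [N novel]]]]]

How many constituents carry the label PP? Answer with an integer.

The PP constituents are: [PP beside their particle]; [PP beside every error beside a careful error]; [PP beside a careful error]; [PP before some fragile novel]. Total: 4.

4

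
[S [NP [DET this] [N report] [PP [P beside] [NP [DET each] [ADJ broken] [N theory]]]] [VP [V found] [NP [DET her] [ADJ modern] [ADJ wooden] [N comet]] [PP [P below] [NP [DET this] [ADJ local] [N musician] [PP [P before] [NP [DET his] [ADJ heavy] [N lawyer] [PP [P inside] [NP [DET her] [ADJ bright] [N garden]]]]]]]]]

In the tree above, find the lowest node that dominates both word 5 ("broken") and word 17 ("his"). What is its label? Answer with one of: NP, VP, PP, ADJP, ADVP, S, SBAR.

S

Both words fall inside [S this report beside each broken theory found her modern wooden comet below this local musician before his heavy lawyer inside her bright garden] (words 1–23), and no smaller constituent contains them both. Label: S.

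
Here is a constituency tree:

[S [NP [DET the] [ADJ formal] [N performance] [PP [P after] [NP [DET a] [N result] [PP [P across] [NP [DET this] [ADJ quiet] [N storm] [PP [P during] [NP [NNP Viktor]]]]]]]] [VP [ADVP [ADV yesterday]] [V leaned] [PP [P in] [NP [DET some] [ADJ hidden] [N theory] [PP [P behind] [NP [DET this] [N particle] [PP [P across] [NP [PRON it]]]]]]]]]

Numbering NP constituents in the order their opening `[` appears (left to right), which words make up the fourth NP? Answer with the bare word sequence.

Opening `[NP` markers occur at word positions 1, 5, 8, 12, 16, 20, 23; the fourth of these opens the constituent [NP Viktor].

Viktor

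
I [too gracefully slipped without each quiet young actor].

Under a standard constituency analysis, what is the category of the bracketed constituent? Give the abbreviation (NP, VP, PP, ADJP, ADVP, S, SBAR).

VP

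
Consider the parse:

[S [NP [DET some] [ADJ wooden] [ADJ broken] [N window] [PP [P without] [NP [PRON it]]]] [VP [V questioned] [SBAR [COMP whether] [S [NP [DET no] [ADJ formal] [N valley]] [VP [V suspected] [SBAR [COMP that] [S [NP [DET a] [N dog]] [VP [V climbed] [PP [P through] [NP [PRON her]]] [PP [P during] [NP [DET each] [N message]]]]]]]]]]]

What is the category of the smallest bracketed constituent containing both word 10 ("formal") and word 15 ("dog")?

The smallest bracket enclosing both words is [S no formal valley suspected that a dog climbed through her during each message], so the label is S.

S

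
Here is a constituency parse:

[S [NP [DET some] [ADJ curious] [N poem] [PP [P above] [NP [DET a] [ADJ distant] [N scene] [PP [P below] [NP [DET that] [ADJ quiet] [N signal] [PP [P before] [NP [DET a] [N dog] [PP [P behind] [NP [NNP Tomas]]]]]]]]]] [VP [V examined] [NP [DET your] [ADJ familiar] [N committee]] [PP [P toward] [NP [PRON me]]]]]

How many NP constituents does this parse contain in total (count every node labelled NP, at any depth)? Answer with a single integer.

Listing each NP by its span: [NP some curious poem above a distant scene below that quiet signal before a dog behind Tomas]; [NP a distant scene below that quiet signal before a dog behind Tomas]; [NP that quiet signal before a dog behind Tomas]; [NP a dog behind Tomas]; [NP Tomas]; [NP your familiar committee] … — that makes 7.

7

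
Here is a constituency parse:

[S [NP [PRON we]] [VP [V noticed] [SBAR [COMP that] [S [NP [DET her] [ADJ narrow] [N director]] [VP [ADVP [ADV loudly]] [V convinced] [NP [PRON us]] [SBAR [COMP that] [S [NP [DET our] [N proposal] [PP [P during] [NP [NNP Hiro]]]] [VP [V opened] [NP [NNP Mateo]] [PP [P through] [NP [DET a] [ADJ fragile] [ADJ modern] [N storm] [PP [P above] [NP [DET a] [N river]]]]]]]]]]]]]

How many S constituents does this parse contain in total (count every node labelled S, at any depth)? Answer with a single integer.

3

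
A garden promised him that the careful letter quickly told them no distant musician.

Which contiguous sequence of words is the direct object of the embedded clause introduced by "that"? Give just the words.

no distant musician

"told" heads the VP of the embedded clause introduced by "that", and "no distant musician" is its direct object.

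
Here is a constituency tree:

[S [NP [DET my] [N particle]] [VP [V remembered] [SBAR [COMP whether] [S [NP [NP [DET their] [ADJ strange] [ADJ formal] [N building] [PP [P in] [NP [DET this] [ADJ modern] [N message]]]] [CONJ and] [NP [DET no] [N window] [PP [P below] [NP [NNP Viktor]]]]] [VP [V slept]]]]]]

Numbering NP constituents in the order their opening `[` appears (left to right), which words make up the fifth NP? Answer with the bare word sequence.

no window below Viktor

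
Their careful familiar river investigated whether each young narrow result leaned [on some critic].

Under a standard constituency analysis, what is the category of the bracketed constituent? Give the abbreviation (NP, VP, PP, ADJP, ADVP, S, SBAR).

PP

The bracketed span "on some critic" is headed by "on", making it a prepositional phrase (PP).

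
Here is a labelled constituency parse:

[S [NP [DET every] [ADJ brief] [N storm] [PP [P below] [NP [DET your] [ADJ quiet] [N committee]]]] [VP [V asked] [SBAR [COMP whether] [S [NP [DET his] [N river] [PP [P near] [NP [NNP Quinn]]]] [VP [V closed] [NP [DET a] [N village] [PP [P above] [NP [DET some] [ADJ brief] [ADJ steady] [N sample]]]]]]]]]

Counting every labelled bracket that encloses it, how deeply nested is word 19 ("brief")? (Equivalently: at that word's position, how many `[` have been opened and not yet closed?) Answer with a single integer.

Path from the root down to the word: S → VP → SBAR → S → VP → NP → PP → NP → ADJ. That is 9 enclosing brackets.

9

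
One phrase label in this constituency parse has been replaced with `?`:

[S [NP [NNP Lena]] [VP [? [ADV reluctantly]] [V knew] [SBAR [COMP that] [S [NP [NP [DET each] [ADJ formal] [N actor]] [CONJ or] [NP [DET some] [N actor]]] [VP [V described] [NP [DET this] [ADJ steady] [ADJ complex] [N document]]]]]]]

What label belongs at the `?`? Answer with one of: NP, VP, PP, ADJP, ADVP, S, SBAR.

ADVP

The `?` node immediately contains: ADV 'reluctantly'. That is the internal structure of an adverb phrase, so the label is ADVP.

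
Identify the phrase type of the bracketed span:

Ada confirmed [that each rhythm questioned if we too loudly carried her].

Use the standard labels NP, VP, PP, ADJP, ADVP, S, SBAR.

The span is built around the complementizer "that" — a subordinate clause (SBAR).

SBAR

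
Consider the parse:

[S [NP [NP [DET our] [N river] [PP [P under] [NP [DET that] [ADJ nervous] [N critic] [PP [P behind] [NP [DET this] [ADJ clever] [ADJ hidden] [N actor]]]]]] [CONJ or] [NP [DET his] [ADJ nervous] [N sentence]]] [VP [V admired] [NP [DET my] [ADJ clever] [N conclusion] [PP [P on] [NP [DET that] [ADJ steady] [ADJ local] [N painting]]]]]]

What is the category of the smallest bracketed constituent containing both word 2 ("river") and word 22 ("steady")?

S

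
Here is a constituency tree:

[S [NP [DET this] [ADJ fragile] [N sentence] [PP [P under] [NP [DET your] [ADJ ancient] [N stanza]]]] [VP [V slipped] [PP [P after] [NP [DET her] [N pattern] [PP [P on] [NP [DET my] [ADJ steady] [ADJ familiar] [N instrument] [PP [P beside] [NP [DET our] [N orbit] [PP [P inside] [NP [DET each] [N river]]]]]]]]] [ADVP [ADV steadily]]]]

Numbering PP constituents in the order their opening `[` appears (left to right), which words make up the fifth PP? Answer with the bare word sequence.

In left-to-right order the PP constituents are "under your ancient stanza"; "after her pattern on my steady familiar instrument beside our orbit inside each river"; "on my steady familiar instrument beside our orbit inside each river"; "beside our orbit inside each river"; "inside each river". Number 5 is "inside each river".

inside each river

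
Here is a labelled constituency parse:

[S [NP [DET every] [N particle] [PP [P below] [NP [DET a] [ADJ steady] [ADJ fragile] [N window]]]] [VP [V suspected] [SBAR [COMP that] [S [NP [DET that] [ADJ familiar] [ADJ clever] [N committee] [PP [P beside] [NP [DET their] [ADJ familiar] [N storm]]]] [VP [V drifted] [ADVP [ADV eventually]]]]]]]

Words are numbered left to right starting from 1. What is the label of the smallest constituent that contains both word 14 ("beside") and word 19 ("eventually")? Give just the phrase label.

S

The smallest bracket enclosing both words is [S that familiar clever committee beside their familiar storm drifted eventually], so the label is S.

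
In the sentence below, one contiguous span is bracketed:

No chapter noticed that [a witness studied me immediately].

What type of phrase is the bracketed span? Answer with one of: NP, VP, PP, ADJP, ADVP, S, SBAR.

S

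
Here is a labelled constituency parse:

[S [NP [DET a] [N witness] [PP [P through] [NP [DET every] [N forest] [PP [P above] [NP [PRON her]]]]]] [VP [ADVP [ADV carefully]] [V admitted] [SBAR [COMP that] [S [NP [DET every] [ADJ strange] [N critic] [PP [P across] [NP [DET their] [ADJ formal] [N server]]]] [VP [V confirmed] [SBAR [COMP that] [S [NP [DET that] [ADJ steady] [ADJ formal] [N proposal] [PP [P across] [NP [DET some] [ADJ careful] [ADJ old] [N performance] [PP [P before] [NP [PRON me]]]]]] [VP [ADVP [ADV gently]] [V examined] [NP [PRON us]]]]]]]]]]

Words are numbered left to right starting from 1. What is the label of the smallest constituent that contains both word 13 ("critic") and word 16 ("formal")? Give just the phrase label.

Both words fall inside [NP every strange critic across their formal server] (words 11–17), and no smaller constituent contains them both. Label: NP.

NP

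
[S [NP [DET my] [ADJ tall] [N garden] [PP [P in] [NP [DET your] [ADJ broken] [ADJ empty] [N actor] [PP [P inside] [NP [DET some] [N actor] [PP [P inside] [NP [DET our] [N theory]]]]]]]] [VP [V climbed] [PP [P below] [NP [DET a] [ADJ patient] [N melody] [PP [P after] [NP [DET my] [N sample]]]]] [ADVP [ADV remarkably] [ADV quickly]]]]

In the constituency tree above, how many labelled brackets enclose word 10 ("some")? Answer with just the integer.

7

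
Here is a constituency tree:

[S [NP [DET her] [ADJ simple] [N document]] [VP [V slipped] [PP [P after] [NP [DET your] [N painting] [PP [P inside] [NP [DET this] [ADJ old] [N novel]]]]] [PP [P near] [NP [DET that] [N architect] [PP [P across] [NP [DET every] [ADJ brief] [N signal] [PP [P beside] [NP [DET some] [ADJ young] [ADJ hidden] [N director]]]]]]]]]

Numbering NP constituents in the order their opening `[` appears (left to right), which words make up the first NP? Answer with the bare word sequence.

her simple document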